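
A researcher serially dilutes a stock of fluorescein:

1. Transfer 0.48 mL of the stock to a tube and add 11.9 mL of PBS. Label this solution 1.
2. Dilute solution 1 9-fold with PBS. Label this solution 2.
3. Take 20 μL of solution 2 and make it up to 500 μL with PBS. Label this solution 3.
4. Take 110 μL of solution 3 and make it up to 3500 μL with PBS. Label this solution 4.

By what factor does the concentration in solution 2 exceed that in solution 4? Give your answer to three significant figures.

795

Step 1: 0.48 mL + 11.9 mL = 12.38 mL total → factor 12.38/0.48 = 25.792
Step 2: 9-fold → factor 9
Step 3: 20 μL brought to 500 μL → factor 500/20 = 25
Step 4: 110 μL brought to 3500 μL → factor 3500/110 = 31.818
Dilution factor to solution 2 = 232.12; to solution 4 = 1.8464 × 10^5
[solution 2]/[solution 4] = (factor to solution 4)/(factor to solution 2) = 1.8464 × 10^5/232.12 = 795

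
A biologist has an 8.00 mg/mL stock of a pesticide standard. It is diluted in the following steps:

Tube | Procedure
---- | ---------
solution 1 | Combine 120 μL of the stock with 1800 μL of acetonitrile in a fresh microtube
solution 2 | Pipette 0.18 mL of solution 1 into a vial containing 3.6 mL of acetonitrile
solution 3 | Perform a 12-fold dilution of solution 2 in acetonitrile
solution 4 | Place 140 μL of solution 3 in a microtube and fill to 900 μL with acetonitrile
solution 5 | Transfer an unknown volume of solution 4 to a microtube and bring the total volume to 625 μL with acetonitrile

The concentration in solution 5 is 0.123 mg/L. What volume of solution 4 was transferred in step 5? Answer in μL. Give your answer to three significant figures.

Step 1: 120 μL + 1800 μL = 1920 μL total → factor 1920/120 = 16
Step 2: 0.18 mL + 3.6 mL = 3.78 mL total → factor 3.78/0.18 = 21
Step 3: 12-fold → factor 12
Step 4: 140 μL brought to 900 μL → factor 900/140 = 6.4286
Step 5: v brought to 625 μL → factor = 625 μL/v
Product of known-step factors = 25920
Overall factor = 8.00 mg/mL / (0.123 mg/L) = 65041
Step-5 factor = 65041 / 25920 = 2.5093
v = 625 μL / 2.5093 = 249 μL

249 μL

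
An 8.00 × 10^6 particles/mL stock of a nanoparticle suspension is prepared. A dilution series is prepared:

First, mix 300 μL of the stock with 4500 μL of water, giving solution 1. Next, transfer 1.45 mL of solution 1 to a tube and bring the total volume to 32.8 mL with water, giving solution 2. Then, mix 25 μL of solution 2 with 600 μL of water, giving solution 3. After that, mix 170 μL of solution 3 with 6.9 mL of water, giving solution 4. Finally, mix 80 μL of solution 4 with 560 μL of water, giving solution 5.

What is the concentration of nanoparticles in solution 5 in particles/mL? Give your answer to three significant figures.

2.66 particles/mL

Step 1: 300 μL + 4500 μL = 4800 μL total → factor 4800/300 = 16
Step 2: 1.45 mL brought to 32.8 mL → factor 32.8/1.45 = 22.621
Step 3: 25 μL + 600 μL = 625 μL total → factor 625/25 = 25
Step 4: 170 μL + 6.9 mL = 7070 μL total → factor 7070/170 = 41.588
Step 5: 80 μL + 560 μL = 640 μL total → factor 640/80 = 8
Overall dilution factor = 16 × 22.621 × 25 × 41.588 × 8 = 3.0104 × 10^6
Final = 8.00 × 10^6 particles/mL / 3.0104 × 10^6 = 2.66 particles/mL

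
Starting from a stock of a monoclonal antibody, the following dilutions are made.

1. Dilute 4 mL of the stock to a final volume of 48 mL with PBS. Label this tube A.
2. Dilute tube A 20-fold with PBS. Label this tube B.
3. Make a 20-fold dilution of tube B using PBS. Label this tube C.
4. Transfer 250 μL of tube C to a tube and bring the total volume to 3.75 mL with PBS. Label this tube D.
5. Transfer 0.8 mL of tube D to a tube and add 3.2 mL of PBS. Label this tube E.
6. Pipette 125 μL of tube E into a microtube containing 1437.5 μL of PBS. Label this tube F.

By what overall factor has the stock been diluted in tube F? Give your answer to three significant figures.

4.50 × 10^6

Step 1: 4 mL brought to 48 mL → factor 48/4 = 12
Step 2: 20-fold → factor 20
Step 3: 20-fold → factor 20
Step 4: 250 μL brought to 3.75 mL → factor 3750/250 = 15
Step 5: 0.8 mL + 3.2 mL = 4 mL total → factor 4/0.8 = 5
Step 6: 125 μL + 1437.5 μL = 1562.5 μL total → factor 1562.5/125 = 12.5
Overall dilution factor = 12 × 20 × 20 × 15 × 5 × 12.5 = 4.5 × 10^6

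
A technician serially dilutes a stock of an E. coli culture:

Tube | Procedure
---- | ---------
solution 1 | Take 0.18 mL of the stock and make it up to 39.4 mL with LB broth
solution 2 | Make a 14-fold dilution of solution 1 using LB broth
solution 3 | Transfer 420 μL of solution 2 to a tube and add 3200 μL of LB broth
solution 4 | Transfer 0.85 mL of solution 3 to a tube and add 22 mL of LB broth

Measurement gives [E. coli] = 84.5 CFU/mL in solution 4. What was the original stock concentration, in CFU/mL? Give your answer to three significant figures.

Step 1: 0.18 mL brought to 39.4 mL → factor 39.4/0.18 = 218.89
Step 2: 14-fold → factor 14
Step 3: 420 μL + 3200 μL = 3620 μL total → factor 3620/420 = 8.619
Step 4: 0.85 mL + 22 mL = 22.85 mL total → factor 22.85/0.85 = 26.882
Overall dilution factor = 218.89 × 14 × 8.619 × 26.882 = 7.1003 × 10^5
Stock = 84.5 CFU/mL × 7.1003 × 10^5 = 6.00 × 10^7 CFU/mL

6.00 × 10^7 CFU/mL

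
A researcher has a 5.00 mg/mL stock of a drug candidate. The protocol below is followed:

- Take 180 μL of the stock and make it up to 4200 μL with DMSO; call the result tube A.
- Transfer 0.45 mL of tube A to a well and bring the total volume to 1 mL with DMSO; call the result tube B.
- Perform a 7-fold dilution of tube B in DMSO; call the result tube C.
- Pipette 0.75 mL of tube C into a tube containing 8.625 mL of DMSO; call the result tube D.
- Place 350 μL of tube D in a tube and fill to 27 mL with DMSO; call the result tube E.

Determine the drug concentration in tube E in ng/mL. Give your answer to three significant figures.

Step 1: 180 μL brought to 4200 μL → factor 4200/180 = 23.333
Step 2: 0.45 mL brought to 1 mL → factor 1/0.45 = 2.2222
Step 3: 7-fold → factor 7
Step 4: 0.75 mL + 8.625 mL = 9.375 mL total → factor 9.375/0.75 = 12.5
Step 5: 350 μL brought to 27 mL → factor 27000/350 = 77.143
Overall dilution factor = 23.333 × 2.2222 × 7 × 12.5 × 77.143 = 3.5 × 10^5
Final = 5.00 mg/mL / 3.5 × 10^5 = 1.429 × 10^-5 mg/mL = 14.3 ng/mL

14.3 ng/mL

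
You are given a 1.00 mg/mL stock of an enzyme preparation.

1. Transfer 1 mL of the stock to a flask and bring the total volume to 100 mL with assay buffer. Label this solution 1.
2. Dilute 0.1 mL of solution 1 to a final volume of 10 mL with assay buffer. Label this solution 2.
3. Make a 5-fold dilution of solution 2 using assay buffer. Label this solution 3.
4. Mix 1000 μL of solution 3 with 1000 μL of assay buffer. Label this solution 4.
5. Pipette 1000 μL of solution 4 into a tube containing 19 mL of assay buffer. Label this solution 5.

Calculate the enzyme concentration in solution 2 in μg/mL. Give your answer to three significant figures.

0.100 μg/mL

Step 1: 1 mL brought to 100 mL → factor 100/1 = 100
Step 2: 0.1 mL brought to 10 mL → factor 10/0.1 = 100
Dilution factor through solution 2 = 100 × 100 = 10000
[solution 2] = 1.00 mg/mL / 10000 = 0.0001000 mg/mL = 0.100 μg/mL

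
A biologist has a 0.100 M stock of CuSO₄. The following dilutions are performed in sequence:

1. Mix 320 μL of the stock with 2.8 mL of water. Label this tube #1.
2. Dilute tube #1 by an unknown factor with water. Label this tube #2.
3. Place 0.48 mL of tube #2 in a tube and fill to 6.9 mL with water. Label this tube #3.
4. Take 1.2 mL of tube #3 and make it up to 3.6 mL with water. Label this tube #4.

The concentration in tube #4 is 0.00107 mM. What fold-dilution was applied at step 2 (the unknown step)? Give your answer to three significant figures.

222-fold

Step 1: 320 μL + 2.8 mL = 3120 μL total → factor 3120/320 = 9.75
Step 2: unknown factor x
Step 3: 0.48 mL brought to 6.9 mL → factor 6.9/0.48 = 14.375
Step 4: 1.2 mL brought to 3.6 mL → factor 3.6/1.2 = 3
Product of known-step factors = 420.47
Overall factor = 0.100 M / (0.00107 mM) = 93458
x = 93458 / 420.47 = 222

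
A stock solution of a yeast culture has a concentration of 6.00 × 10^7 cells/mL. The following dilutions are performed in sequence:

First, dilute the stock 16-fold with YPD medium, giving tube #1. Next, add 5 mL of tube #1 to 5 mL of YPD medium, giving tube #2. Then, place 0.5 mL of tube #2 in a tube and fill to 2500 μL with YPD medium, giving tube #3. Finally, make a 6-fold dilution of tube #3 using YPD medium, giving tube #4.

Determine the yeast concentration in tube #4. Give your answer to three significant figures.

Step 1: 16-fold → factor 16
Step 2: 5 mL + 5 mL = 10 mL total → factor 10/5 = 2
Step 3: 0.5 mL brought to 2500 μL → factor 2.5/0.5 = 5
Step 4: 6-fold → factor 6
Overall dilution factor = 16 × 2 × 5 × 6 = 960
Final = 6.00 × 10^7 cells/mL / 960 = 6.25 × 10^4 cells/mL

6.25 × 10^4 cells/mL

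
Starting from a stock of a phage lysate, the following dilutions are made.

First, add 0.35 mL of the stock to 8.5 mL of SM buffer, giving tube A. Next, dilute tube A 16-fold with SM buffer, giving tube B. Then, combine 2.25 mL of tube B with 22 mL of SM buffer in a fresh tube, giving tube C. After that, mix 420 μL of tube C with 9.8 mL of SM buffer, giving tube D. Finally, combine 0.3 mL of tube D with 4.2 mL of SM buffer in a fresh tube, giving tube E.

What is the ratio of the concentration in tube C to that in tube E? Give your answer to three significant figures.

365

Step 1: 0.35 mL + 8.5 mL = 8.85 mL total → factor 8.85/0.35 = 25.286
Step 2: 16-fold → factor 16
Step 3: 2.25 mL + 22 mL = 24.25 mL total → factor 24.25/2.25 = 10.778
Step 4: 420 μL + 9.8 mL = 10220 μL total → factor 10220/420 = 24.333
Step 5: 0.3 mL + 4.2 mL = 4.5 mL total → factor 4.5/0.3 = 15
Dilution factor to tube C = 4360.4; to tube E = 1.5915 × 10^6
[tube C]/[tube E] = (factor to tube E)/(factor to tube C) = 1.5915 × 10^6/4360.4 = 365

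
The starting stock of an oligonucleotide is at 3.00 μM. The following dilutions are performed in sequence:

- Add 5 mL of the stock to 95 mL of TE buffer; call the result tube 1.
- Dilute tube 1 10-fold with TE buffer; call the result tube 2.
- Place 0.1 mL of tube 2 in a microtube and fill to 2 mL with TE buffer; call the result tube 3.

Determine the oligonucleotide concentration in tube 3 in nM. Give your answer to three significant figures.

Step 1: 5 mL + 95 mL = 100 mL total → factor 100/5 = 20
Step 2: 10-fold → factor 10
Step 3: 0.1 mL brought to 2 mL → factor 2/0.1 = 20
Overall dilution factor = 20 × 10 × 20 = 4000
Final = 3.00 μM / 4000 = 0.0007500 μM = 0.750 nM

0.750 nM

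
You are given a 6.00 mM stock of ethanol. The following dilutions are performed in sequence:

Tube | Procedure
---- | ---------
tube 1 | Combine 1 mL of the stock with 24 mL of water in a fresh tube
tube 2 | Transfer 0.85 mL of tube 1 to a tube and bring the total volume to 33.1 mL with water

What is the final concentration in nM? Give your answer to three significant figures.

Step 1: 1 mL + 24 mL = 25 mL total → factor 25/1 = 25
Step 2: 0.85 mL brought to 33.1 mL → factor 33.1/0.85 = 38.941
Overall dilution factor = 25 × 38.941 = 973.53
Final = 6.00 mM / 973.53 = 0.006163 mM = 6.16 × 10^3 nM

6.16 × 10^3 nM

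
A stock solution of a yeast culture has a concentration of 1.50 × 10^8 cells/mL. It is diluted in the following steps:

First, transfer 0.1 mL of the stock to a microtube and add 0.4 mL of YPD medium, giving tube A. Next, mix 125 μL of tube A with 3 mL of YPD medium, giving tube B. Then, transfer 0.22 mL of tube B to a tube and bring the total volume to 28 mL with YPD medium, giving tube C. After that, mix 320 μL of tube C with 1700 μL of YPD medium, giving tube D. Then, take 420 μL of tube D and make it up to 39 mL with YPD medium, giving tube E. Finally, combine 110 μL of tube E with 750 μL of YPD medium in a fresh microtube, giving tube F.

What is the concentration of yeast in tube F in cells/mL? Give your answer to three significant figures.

2.06 cells/mL

Step 1: 0.1 mL + 0.4 mL = 0.5 mL total → factor 0.5/0.1 = 5
Step 2: 125 μL + 3 mL = 3125 μL total → factor 3125/125 = 25
Step 3: 0.22 mL brought to 28 mL → factor 28/0.22 = 127.27
Step 4: 320 μL + 1700 μL = 2020 μL total → factor 2020/320 = 6.3125
Step 5: 420 μL brought to 39 mL → factor 39000/420 = 92.857
Step 6: 110 μL + 750 μL = 860 μL total → factor 860/110 = 7.8182
Overall dilution factor = 5 × 25 × 127.27 × 6.3125 × 92.857 × 7.8182 = 7.2907 × 10^7
Final = 1.50 × 10^8 cells/mL / 7.2907 × 10^7 = 2.06 cells/mL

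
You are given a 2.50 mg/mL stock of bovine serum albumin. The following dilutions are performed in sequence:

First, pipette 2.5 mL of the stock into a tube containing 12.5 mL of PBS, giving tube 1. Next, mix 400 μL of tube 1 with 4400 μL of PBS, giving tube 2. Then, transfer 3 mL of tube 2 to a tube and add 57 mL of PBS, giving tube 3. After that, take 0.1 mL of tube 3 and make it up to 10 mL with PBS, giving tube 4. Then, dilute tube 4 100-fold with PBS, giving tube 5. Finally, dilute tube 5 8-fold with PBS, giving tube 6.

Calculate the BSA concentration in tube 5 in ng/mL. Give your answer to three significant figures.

0.174 ng/mL

Step 1: 2.5 mL + 12.5 mL = 15 mL total → factor 15/2.5 = 6
Step 2: 400 μL + 4400 μL = 4800 μL total → factor 4800/400 = 12
Step 3: 3 mL + 57 mL = 60 mL total → factor 60/3 = 20
Step 4: 0.1 mL brought to 10 mL → factor 10/0.1 = 100
Step 5: 100-fold → factor 100
Dilution factor through tube 5 = 6 × 12 × 20 × 100 × 100 = 1.44 × 10^7
[tube 5] = 2.50 mg/mL / 1.44 × 10^7 = 1.736 × 10^-7 mg/mL = 0.174 ng/mL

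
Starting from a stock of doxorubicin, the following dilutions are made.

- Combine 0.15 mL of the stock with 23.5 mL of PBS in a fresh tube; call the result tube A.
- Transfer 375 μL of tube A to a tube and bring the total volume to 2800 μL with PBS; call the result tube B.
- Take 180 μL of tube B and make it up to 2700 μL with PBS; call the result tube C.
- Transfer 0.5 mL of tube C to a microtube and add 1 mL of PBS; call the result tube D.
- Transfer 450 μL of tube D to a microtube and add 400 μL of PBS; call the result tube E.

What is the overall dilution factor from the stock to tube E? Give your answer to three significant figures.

1.00 × 10^5

Step 1: 0.15 mL + 23.5 mL = 23.65 mL total → factor 23.65/0.15 = 157.67
Step 2: 375 μL brought to 2800 μL → factor 2800/375 = 7.4667
Step 3: 180 μL brought to 2700 μL → factor 2700/180 = 15
Step 4: 0.5 mL + 1 mL = 1.5 mL total → factor 1.5/0.5 = 3
Step 5: 450 μL + 400 μL = 850 μL total → factor 850/450 = 1.8889
Overall dilution factor = 157.67 × 7.4667 × 15 × 3 × 1.8889 = 1.0007 × 10^5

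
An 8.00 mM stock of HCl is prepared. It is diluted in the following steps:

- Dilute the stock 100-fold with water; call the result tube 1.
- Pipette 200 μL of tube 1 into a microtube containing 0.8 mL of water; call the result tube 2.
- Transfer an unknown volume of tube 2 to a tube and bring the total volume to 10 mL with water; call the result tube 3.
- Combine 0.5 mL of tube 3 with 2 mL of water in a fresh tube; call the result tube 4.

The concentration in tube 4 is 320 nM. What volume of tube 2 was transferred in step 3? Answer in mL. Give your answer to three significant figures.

Step 1: 100-fold → factor 100
Step 2: 200 μL + 0.8 mL = 1000 μL total → factor 1000/200 = 5
Step 3: v brought to 10 mL → factor = 10 mL/v
Step 4: 0.5 mL + 2 mL = 2.5 mL total → factor 2.5/0.5 = 5
Product of known-step factors = 2500
Overall factor = 8.00 mM / (320 nM) = 25000
Step-3 factor = 25000 / 2500 = 10
v = 10 mL / 10 = 1.00 mL

1.00 mL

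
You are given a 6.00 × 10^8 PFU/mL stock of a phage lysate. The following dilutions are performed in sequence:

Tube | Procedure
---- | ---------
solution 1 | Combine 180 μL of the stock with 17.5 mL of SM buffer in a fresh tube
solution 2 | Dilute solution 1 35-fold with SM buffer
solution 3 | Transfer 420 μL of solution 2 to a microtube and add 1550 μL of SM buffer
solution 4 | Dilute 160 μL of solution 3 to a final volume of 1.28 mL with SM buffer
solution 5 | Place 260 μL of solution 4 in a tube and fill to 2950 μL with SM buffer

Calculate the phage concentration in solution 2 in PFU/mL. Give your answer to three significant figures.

1.75 × 10^5 PFU/mL

Step 1: 180 μL + 17.5 mL = 17680 μL total → factor 17680/180 = 98.222
Step 2: 35-fold → factor 35
Dilution factor through solution 2 = 98.222 × 35 = 3437.8
[solution 2] = 6.00 × 10^8 PFU/mL / 3437.8 = 1.75 × 10^5 PFU/mL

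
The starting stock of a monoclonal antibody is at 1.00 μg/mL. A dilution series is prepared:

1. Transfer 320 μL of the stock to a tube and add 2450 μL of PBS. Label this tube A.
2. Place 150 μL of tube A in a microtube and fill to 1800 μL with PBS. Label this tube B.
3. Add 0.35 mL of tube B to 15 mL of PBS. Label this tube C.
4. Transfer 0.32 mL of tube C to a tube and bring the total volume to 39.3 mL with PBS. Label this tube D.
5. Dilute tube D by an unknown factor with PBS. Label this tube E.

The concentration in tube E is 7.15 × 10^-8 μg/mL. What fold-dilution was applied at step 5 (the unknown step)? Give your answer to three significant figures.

Step 1: 320 μL + 2450 μL = 2770 μL total → factor 2770/320 = 8.6562
Step 2: 150 μL brought to 1800 μL → factor 1800/150 = 12
Step 3: 0.35 mL + 15 mL = 15.35 mL total → factor 15.35/0.35 = 43.857
Step 4: 0.32 mL brought to 39.3 mL → factor 39.3/0.32 = 122.81
Step 5: unknown factor x
Product of known-step factors = 5.5949 × 10^5
Overall factor = 1.00 μg/mL / (7.15 × 10^-8 μg/mL) = 1.3986 × 10^7
x = 1.3986 × 10^7 / 5.5949 × 10^5 = 25.0

25.0-fold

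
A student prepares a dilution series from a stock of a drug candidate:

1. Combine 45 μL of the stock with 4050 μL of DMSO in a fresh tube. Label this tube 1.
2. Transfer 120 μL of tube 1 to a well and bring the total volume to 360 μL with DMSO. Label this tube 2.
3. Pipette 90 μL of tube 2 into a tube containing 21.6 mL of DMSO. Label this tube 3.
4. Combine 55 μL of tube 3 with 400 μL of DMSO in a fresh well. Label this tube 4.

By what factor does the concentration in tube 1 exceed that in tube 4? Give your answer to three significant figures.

Step 1: 45 μL + 4050 μL = 4095 μL total → factor 4095/45 = 91
Step 2: 120 μL brought to 360 μL → factor 360/120 = 3
Step 3: 90 μL + 21.6 mL = 21690 μL total → factor 21690/90 = 241
Step 4: 55 μL + 400 μL = 455 μL total → factor 455/55 = 8.2727
Dilution factor to tube 1 = 91; to tube 4 = 5.4429 × 10^5
[tube 1]/[tube 4] = (factor to tube 4)/(factor to tube 1) = 5.4429 × 10^5/91 = 5.98 × 10^3

5.98 × 10^3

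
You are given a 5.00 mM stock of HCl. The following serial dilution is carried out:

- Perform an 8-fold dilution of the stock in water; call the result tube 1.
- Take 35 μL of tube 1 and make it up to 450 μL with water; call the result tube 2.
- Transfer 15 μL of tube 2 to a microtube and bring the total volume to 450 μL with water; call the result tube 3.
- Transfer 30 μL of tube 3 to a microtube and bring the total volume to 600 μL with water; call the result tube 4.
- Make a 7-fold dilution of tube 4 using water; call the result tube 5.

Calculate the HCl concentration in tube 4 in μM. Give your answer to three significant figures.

0.0810 μM

Step 1: 8-fold → factor 8
Step 2: 35 μL brought to 450 μL → factor 450/35 = 12.857
Step 3: 15 μL brought to 450 μL → factor 450/15 = 30
Step 4: 30 μL brought to 600 μL → factor 600/30 = 20
Dilution factor through tube 4 = 8 × 12.857 × 30 × 20 = 61714
[tube 4] = 5.00 mM / 61714 = 8.102 × 10^-5 mM = 0.0810 μM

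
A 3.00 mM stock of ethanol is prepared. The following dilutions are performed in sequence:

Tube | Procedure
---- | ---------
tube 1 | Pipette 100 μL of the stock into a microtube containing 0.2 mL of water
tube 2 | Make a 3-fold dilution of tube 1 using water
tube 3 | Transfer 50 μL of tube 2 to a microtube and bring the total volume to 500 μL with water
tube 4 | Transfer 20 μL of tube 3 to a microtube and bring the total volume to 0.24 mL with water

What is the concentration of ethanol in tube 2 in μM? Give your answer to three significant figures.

333 μM

Step 1: 100 μL + 0.2 mL = 300 μL total → factor 300/100 = 3
Step 2: 3-fold → factor 3
Dilution factor through tube 2 = 3 × 3 = 9
[tube 2] = 3.00 mM / 9 = 0.3333 mM = 333 μM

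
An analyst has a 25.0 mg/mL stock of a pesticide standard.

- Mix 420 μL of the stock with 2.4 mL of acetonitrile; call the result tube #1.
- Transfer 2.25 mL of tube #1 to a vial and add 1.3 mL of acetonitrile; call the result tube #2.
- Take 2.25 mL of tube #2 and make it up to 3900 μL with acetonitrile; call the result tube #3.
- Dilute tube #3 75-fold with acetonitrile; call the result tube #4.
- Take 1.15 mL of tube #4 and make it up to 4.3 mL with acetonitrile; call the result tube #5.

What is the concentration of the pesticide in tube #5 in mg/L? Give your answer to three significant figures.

4.85 mg/L

Step 1: 420 μL + 2.4 mL = 2820 μL total → factor 2820/420 = 6.7143
Step 2: 2.25 mL + 1.3 mL = 3.55 mL total → factor 3.55/2.25 = 1.5778
Step 3: 2.25 mL brought to 3900 μL → factor 3.9/2.25 = 1.7333
Step 4: 75-fold → factor 75
Step 5: 1.15 mL brought to 4.3 mL → factor 4.3/1.15 = 3.7391
Overall dilution factor = 6.7143 × 1.5778 × 1.7333 × 75 × 3.7391 = 5149.4
Final = 25.0 mg/mL / 5149.4 = 0.004855 mg/mL = 4.85 mg/L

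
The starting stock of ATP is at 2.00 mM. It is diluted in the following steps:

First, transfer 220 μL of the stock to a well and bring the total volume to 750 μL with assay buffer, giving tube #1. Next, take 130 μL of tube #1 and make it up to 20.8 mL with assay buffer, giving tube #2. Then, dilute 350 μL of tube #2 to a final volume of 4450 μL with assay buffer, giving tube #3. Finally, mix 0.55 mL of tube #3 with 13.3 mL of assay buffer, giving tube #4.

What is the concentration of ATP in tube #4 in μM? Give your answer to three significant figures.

0.0115 μM

Step 1: 220 μL brought to 750 μL → factor 750/220 = 3.4091
Step 2: 130 μL brought to 20.8 mL → factor 20800/130 = 160
Step 3: 350 μL brought to 4450 μL → factor 4450/350 = 12.714
Step 4: 0.55 mL + 13.3 mL = 13.85 mL total → factor 13.85/0.55 = 25.182
Overall dilution factor = 3.4091 × 160 × 12.714 × 25.182 = 1.7464 × 10^5
Final = 2.00 mM / 1.7464 × 10^5 = 1.145 × 10^-5 mM = 0.0115 μM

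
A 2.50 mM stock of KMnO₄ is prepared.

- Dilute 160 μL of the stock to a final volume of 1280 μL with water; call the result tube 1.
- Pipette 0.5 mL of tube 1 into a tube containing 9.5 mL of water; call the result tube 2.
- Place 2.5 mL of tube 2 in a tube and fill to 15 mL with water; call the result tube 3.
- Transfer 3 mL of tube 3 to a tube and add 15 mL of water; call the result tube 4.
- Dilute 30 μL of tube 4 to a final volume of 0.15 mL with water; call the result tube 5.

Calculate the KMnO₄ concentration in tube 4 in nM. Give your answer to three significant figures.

434 nM

Step 1: 160 μL brought to 1280 μL → factor 1280/160 = 8
Step 2: 0.5 mL + 9.5 mL = 10 mL total → factor 10/0.5 = 20
Step 3: 2.5 mL brought to 15 mL → factor 15/2.5 = 6
Step 4: 3 mL + 15 mL = 18 mL total → factor 18/3 = 6
Dilution factor through tube 4 = 8 × 20 × 6 × 6 = 5760
[tube 4] = 2.50 mM / 5760 = 0.0004340 mM = 434 nM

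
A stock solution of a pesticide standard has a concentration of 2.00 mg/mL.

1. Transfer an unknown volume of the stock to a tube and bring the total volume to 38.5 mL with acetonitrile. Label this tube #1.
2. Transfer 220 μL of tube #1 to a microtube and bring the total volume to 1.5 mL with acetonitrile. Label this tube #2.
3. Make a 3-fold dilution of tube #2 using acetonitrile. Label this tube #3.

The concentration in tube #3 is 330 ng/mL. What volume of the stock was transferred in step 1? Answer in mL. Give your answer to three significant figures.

0.130 mL

Step 1: v brought to 38.5 mL → factor = 38.5 mL/v
Step 2: 220 μL brought to 1.5 mL → factor 1500/220 = 6.8182
Step 3: 3-fold → factor 3
Product of known-step factors = 20.455
Overall factor = 2.00 mg/mL / (330 ng/mL) = 6060.6
Step-1 factor = 6060.6 / 20.455 = 296.3
v = 38.5 mL / 296.3 = 0.130 mL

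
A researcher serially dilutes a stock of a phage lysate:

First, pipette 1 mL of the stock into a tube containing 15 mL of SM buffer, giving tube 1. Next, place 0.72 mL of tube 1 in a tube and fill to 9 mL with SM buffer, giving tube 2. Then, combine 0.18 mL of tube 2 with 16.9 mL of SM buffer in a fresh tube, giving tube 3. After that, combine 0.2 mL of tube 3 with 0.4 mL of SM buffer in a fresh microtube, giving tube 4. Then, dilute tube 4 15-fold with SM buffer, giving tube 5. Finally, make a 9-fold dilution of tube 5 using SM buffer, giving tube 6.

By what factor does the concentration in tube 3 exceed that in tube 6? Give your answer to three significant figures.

Step 1: 1 mL + 15 mL = 16 mL total → factor 16/1 = 16
Step 2: 0.72 mL brought to 9 mL → factor 9/0.72 = 12.5
Step 3: 0.18 mL + 16.9 mL = 17.08 mL total → factor 17.08/0.18 = 94.889
Step 4: 0.2 mL + 0.4 mL = 0.6 mL total → factor 0.6/0.2 = 3
Step 5: 15-fold → factor 15
Step 6: 9-fold → factor 9
Dilution factor to tube 3 = 18978; to tube 6 = 7.686 × 10^6
[tube 3]/[tube 6] = (factor to tube 6)/(factor to tube 3) = 7.686 × 10^6/18978 = 405

405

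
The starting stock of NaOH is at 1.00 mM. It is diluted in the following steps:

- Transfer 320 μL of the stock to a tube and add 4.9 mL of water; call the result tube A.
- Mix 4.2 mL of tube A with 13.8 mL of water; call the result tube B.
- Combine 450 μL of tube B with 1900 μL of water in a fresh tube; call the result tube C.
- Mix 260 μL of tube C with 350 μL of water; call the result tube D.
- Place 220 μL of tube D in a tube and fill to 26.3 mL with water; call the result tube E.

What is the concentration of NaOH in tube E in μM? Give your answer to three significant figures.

Step 1: 320 μL + 4.9 mL = 5220 μL total → factor 5220/320 = 16.312
Step 2: 4.2 mL + 13.8 mL = 18 mL total → factor 18/4.2 = 4.2857
Step 3: 450 μL + 1900 μL = 2350 μL total → factor 2350/450 = 5.2222
Step 4: 260 μL + 350 μL = 610 μL total → factor 610/260 = 2.3462
Step 5: 220 μL brought to 26.3 mL → factor 26300/220 = 119.55
Overall dilution factor = 16.312 × 4.2857 × 5.2222 × 2.3462 × 119.55 = 1.024 × 10^5
Final = 1.00 mM / 1.024 × 10^5 = 9.766 × 10^-6 mM = 0.00977 μM

0.00977 μM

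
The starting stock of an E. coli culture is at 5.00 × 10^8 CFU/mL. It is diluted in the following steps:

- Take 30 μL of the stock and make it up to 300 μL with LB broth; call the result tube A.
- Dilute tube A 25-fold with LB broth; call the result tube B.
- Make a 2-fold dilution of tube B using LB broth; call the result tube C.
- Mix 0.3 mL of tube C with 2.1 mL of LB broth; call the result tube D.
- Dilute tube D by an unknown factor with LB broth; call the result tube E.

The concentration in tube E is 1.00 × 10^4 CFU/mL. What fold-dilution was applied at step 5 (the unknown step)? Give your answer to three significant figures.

12.5-fold

Step 1: 30 μL brought to 300 μL → factor 300/30 = 10
Step 2: 25-fold → factor 25
Step 3: 2-fold → factor 2
Step 4: 0.3 mL + 2.1 mL = 2.4 mL total → factor 2.4/0.3 = 8
Step 5: unknown factor x
Product of known-step factors = 4000
Overall factor = 5.00 × 10^8 CFU/mL / (1.00 × 10^4 CFU/mL) = 50000
x = 50000 / 4000 = 12.5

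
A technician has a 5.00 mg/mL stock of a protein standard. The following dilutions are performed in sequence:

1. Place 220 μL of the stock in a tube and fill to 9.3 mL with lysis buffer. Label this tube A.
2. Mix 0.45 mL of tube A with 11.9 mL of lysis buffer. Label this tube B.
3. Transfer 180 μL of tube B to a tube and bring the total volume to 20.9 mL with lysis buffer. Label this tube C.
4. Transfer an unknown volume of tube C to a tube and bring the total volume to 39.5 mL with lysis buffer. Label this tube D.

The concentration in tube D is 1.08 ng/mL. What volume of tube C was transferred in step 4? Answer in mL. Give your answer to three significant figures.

1.15 mL

Step 1: 220 μL brought to 9.3 mL → factor 9300/220 = 42.273
Step 2: 0.45 mL + 11.9 mL = 12.35 mL total → factor 12.35/0.45 = 27.444
Step 3: 180 μL brought to 20.9 mL → factor 20900/180 = 116.11
Step 4: v brought to 39.5 mL → factor = 39.5 mL/v
Product of known-step factors = 1.3471 × 10^5
Overall factor = 5.00 mg/mL / (1.08 ng/mL) = 4.6296 × 10^6
Step-4 factor = 4.6296 × 10^6 / 1.3471 × 10^5 = 34.368
v = 39.5 mL / 34.368 = 1.15 mL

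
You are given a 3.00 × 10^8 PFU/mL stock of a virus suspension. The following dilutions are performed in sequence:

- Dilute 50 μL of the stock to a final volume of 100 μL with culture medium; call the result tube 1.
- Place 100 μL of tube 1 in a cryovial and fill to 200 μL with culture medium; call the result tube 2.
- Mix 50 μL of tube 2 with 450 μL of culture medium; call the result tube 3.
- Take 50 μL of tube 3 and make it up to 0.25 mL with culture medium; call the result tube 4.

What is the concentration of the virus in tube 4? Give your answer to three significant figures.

Step 1: 50 μL brought to 100 μL → factor 100/50 = 2
Step 2: 100 μL brought to 200 μL → factor 200/100 = 2
Step 3: 50 μL + 450 μL = 500 μL total → factor 500/50 = 10
Step 4: 50 μL brought to 0.25 mL → factor 250/50 = 5
Overall dilution factor = 2 × 2 × 10 × 5 = 200
Final = 3.00 × 10^8 PFU/mL / 200 = 1.50 × 10^6 PFU/mL

1.50 × 10^6 PFU/mL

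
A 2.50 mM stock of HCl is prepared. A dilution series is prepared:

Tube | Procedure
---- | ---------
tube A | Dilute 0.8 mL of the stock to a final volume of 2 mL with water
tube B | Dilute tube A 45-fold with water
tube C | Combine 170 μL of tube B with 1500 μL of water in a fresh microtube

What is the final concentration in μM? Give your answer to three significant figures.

Step 1: 0.8 mL brought to 2 mL → factor 2/0.8 = 2.5
Step 2: 45-fold → factor 45
Step 3: 170 μL + 1500 μL = 1670 μL total → factor 1670/170 = 9.8235
Overall dilution factor = 2.5 × 45 × 9.8235 = 1105.1
Final = 2.50 mM / 1105.1 = 0.002262 mM = 2.26 μM

2.26 μM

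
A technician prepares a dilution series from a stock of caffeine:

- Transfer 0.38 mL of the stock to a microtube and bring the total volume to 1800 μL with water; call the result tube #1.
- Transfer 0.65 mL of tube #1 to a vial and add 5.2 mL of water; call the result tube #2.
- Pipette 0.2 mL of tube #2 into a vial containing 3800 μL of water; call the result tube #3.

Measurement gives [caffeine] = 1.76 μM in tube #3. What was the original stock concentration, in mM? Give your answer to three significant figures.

1.50 mM

Step 1: 0.38 mL brought to 1800 μL → factor 1.8/0.38 = 4.7368
Step 2: 0.65 mL + 5.2 mL = 5.85 mL total → factor 5.85/0.65 = 9
Step 3: 0.2 mL + 3800 μL = 4 mL total → factor 4/0.2 = 20
Overall dilution factor = 4.7368 × 9 × 20 = 852.63
Stock = 1.76 μM × 852.63 = 1501 μM = 1.50 mM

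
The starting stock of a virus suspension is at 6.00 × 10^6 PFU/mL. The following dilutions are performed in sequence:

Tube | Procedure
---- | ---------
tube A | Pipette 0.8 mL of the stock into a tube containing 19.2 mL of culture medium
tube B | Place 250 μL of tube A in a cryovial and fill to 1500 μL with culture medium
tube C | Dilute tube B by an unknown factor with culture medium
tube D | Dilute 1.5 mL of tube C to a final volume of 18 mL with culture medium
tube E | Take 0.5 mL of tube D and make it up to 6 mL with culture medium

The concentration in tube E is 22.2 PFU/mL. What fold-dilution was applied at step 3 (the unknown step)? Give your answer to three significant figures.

12.5-fold

Step 1: 0.8 mL + 19.2 mL = 20 mL total → factor 20/0.8 = 25
Step 2: 250 μL brought to 1500 μL → factor 1500/250 = 6
Step 3: unknown factor x
Step 4: 1.5 mL brought to 18 mL → factor 18/1.5 = 12
Step 5: 0.5 mL brought to 6 mL → factor 6/0.5 = 12
Product of known-step factors = 21600
Overall factor = 6.00 × 10^6 PFU/mL / (22.2 PFU/mL) = 2.7027 × 10^5
x = 2.7027 × 10^5 / 21600 = 12.5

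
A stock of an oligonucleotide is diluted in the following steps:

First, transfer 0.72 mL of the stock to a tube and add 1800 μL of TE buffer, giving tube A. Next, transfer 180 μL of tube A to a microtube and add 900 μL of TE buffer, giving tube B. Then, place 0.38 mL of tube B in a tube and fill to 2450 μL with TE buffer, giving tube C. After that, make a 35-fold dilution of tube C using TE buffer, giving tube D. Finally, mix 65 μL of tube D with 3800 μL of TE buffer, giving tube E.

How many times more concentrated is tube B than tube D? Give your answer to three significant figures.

226

Step 1: 0.72 mL + 1800 μL = 2.52 mL total → factor 2.52/0.72 = 3.5
Step 2: 180 μL + 900 μL = 1080 μL total → factor 1080/180 = 6
Step 3: 0.38 mL brought to 2450 μL → factor 2.45/0.38 = 6.4474
Step 4: 35-fold → factor 35
Dilution factor to tube B = 21; to tube D = 4738.8
[tube B]/[tube D] = (factor to tube D)/(factor to tube B) = 4738.8/21 = 226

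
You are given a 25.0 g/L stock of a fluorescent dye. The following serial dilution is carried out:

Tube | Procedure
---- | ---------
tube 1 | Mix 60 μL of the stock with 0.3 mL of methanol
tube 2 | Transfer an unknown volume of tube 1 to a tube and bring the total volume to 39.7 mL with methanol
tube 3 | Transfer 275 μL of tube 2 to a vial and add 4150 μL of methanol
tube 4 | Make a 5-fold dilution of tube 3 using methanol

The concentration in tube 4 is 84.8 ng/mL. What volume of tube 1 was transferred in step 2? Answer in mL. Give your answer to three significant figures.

Step 1: 60 μL + 0.3 mL = 360 μL total → factor 360/60 = 6
Step 2: v brought to 39.7 mL → factor = 39.7 mL/v
Step 3: 275 μL + 4150 μL = 4425 μL total → factor 4425/275 = 16.091
Step 4: 5-fold → factor 5
Product of known-step factors = 482.73
Overall factor = 25.0 g/L / (84.8 ng/mL) = 2.9481 × 10^5
Step-2 factor = 2.9481 × 10^5 / 482.73 = 610.72
v = 39.7 mL / 610.72 = 0.0650 mL

0.0650 mL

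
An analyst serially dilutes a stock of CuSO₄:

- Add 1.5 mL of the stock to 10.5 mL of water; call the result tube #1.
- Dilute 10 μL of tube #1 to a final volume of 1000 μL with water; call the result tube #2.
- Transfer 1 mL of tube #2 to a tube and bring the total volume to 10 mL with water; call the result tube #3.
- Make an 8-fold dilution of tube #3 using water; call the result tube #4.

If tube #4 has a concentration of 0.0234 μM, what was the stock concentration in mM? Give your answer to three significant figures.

1.50 mM

Step 1: 1.5 mL + 10.5 mL = 12 mL total → factor 12/1.5 = 8
Step 2: 10 μL brought to 1000 μL → factor 1000/10 = 100
Step 3: 1 mL brought to 10 mL → factor 10/1 = 10
Step 4: 8-fold → factor 8
Overall dilution factor = 8 × 100 × 10 × 8 = 64000
Stock = 0.0234 μM × 64000 = 1498 μM = 1.50 mM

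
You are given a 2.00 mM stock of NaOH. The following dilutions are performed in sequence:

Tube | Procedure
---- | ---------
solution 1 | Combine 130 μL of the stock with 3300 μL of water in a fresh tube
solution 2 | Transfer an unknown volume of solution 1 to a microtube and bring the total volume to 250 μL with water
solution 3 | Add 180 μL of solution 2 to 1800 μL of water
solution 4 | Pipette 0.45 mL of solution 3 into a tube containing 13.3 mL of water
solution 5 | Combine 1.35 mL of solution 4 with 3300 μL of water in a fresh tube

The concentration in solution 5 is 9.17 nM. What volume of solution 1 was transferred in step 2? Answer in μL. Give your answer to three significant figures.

35.0 μL

Step 1: 130 μL + 3300 μL = 3430 μL total → factor 3430/130 = 26.385
Step 2: v brought to 250 μL → factor = 250 μL/v
Step 3: 180 μL + 1800 μL = 1980 μL total → factor 1980/180 = 11
Step 4: 0.45 mL + 13.3 mL = 13.75 mL total → factor 13.75/0.45 = 30.556
Step 5: 1.35 mL + 3300 μL = 4.65 mL total → factor 4.65/1.35 = 3.4444
Product of known-step factors = 30546
Overall factor = 2.00 mM / (9.17 nM) = 2.181 × 10^5
Step-2 factor = 2.181 × 10^5 / 30546 = 7.1402
v = 250 μL / 7.1402 = 35.0 μL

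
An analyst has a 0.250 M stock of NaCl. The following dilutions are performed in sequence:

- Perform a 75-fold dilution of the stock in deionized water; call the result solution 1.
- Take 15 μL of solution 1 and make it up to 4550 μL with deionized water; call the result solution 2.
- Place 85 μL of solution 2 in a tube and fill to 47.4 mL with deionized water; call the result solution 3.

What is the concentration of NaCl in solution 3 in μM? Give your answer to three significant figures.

0.0197 μM

Step 1: 75-fold → factor 75
Step 2: 15 μL brought to 4550 μL → factor 4550/15 = 303.33
Step 3: 85 μL brought to 47.4 mL → factor 47400/85 = 557.65
Overall dilution factor = 75 × 303.33 × 557.65 = 1.2686 × 10^7
Final = 0.250 M / 1.2686 × 10^7 = 1.971 × 10^-8 M = 0.0197 μM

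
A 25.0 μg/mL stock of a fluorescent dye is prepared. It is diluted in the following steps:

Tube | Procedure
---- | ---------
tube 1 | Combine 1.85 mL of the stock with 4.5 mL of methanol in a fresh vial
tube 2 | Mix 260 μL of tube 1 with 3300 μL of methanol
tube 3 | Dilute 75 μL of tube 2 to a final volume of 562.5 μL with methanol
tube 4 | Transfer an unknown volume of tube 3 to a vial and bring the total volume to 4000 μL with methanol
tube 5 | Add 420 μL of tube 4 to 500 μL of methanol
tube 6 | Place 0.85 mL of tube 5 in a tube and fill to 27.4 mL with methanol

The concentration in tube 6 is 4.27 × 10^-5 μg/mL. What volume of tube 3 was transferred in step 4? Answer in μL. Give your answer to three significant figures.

Step 1: 1.85 mL + 4.5 mL = 6.35 mL total → factor 6.35/1.85 = 3.4324
Step 2: 260 μL + 3300 μL = 3560 μL total → factor 3560/260 = 13.692
Step 3: 75 μL brought to 562.5 μL → factor 562.5/75 = 7.5
Step 4: v brought to 4000 μL → factor = 4000 μL/v
Step 5: 420 μL + 500 μL = 920 μL total → factor 920/420 = 2.1905
Step 6: 0.85 mL brought to 27.4 mL → factor 27.4/0.85 = 32.235
Product of known-step factors = 24889
Overall factor = 25.0 μg/mL / (4.27 × 10^-5 μg/mL) = 5.8548 × 10^5
Step-4 factor = 5.8548 × 10^5 / 24889 = 23.524
v = 4000 μL / 23.524 = 170 μL

170 μL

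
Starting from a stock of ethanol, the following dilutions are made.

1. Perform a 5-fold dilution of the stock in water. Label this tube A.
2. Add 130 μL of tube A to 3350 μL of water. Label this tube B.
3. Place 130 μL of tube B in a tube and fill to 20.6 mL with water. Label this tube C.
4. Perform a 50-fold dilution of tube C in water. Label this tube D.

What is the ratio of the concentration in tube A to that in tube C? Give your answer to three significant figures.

Step 1: 5-fold → factor 5
Step 2: 130 μL + 3350 μL = 3480 μL total → factor 3480/130 = 26.769
Step 3: 130 μL brought to 20.6 mL → factor 20600/130 = 158.46
Dilution factor to tube A = 5; to tube C = 21209
[tube A]/[tube C] = (factor to tube C)/(factor to tube A) = 21209/5 = 4.24 × 10^3

4.24 × 10^3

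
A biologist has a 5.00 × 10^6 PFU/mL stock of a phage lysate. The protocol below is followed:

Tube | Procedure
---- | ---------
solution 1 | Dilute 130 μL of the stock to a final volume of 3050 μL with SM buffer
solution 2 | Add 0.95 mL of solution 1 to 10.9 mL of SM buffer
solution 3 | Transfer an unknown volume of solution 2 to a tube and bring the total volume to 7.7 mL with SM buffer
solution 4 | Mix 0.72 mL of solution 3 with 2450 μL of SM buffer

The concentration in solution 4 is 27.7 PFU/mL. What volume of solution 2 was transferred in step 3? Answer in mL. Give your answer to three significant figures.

0.0550 mL

Step 1: 130 μL brought to 3050 μL → factor 3050/130 = 23.462
Step 2: 0.95 mL + 10.9 mL = 11.85 mL total → factor 11.85/0.95 = 12.474
Step 3: v brought to 7.7 mL → factor = 7.7 mL/v
Step 4: 0.72 mL + 2450 μL = 3.17 mL total → factor 3.17/0.72 = 4.4028
Product of known-step factors = 1288.5
Overall factor = 5.00 × 10^6 PFU/mL / (27.7 PFU/mL) = 1.8051 × 10^5
Step-3 factor = 1.8051 × 10^5 / 1288.5 = 140.09
v = 7.7 mL / 140.09 = 0.0550 mL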